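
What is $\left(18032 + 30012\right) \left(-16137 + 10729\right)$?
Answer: $-259821952$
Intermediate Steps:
$\left(18032 + 30012\right) \left(-16137 + 10729\right) = 48044 \left(-5408\right) = -259821952$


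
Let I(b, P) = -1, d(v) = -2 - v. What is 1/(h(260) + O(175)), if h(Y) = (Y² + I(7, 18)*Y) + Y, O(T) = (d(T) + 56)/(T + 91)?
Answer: 266/17981479 ≈ 1.4793e-5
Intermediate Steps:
O(T) = (54 - T)/(91 + T) (O(T) = ((-2 - T) + 56)/(T + 91) = (54 - T)/(91 + T))
h(Y) = Y² (h(Y) = (Y² - Y) + Y = Y²)
1/(h(260) + O(175)) = 1/(260² + (54 - 1*175)/(91 + 175)) = 1/(67600 + (54 - 175)/266) = 1/(67600 + (1/266)*(-121)) = 1/(67600 - 121/266) = 1/(17981479/266) = 266/17981479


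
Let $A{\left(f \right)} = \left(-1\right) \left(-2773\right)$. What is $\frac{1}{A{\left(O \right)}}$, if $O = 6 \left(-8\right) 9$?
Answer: $\frac{1}{2773} \approx 0.00036062$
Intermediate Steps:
$O = -432$ ($O = \left(-48\right) 9 = -432$)
$A{\left(f \right)} = 2773$
$\frac{1}{A{\left(O \right)}} = \frac{1}{2773}$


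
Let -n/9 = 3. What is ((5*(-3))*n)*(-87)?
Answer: -35235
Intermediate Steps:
n = -27 (n = -9*3 = -27)
((5*(-3))*n)*(-87) = ((5*(-3))*(-27))*(-87) = -15*(-27)*(-87) = 405*(-87) = -35235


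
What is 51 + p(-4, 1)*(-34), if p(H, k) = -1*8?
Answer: 323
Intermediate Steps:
p(H, k) = -8
51 + p(-4, 1)*(-34) = 51 - 8*(-34) = 51 + 272 = 323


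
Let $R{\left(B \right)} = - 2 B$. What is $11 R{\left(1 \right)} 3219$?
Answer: $-70818$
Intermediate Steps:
$11 R{\left(1 \right)} 3219 = 11 \left(\left(-2\right) 1\right) 3219 = 11 \left(-2\right) 3219 = \left(-22\right) 3219 = -70818$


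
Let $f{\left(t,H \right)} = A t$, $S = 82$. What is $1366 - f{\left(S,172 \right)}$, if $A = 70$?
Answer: $-4374$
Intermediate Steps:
$f{\left(t,H \right)} = 70 t$
$1366 - f{\left(S,172 \right)} = 1366 - 70 \cdot 82 = 1366 - 5740 = -4374$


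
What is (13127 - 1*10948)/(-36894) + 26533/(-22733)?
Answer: -1028443709/838711302 ≈ -1.2262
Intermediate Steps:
(13127 - 1*10948)/(-36894) + 26533/(-22733) = (13127 - 10948)*(-1/36894) + 26533*(-1/22733) = 2179*(-1/36894) - 26533/22733 = -2179/36894 - 26533/22733 = -1028443709/838711302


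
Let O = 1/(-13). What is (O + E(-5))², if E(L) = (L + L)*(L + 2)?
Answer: 151321/169 ≈ 895.39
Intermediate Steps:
O = -1/13 ≈ -0.076923
E(L) = 2*L*(2 + L) (E(L) = (2*L)*(2 + L) = 2*L*(2 + L))
(O + E(-5))² = (-1/13 + 2*(-5)*(2 - 5))² = (-1/13 + 2*(-5)*(-3))² = (-1/13 + 30)² = (389/13)² = 151321/169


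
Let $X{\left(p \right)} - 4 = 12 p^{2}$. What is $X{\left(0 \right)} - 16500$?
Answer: $-16496$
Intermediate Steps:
$X{\left(p \right)} = 4 + 12 p^{2}$
$X{\left(0 \right)} - 16500 = \left(4 + 12 \cdot 0^{2}\right) - 16500 = \left(4 + 12 \cdot 0\right) - 16500 = \left(4 + 0\right) - 16500 = 4 - 16500 = -16496$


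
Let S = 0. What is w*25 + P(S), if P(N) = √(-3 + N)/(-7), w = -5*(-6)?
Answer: 750 - I*√3/7 ≈ 750.0 - 0.24744*I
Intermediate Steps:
w = 30
P(N) = -√(-3 + N)/7 (P(N) = √(-3 + N)*(-⅐) = -√(-3 + N)/7)
w*25 + P(S) = 30*25 - √(-3 + 0)/7 = 750 - I*√3/7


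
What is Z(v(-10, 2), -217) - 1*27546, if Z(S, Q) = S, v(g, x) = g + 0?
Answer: -27556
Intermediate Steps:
v(g, x) = g
Z(v(-10, 2), -217) - 1*27546 = -10 - 1*27546 = -10 - 27546 = -27556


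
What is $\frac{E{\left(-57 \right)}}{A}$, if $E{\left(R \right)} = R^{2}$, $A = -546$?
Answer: $- \frac{1083}{182} \approx -5.9505$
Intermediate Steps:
$\frac{E{\left(-57 \right)}}{A} = \frac{\left(-57\right)^{2}}{-546} = 3249 \left(- \frac{1}{546}\right) = - \frac{1083}{182}$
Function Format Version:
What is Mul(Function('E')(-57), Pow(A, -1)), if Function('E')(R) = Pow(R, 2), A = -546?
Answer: Rational(-1083, 182) ≈ -5.9505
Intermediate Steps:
Mul(Function('E')(-57), Pow(A, -1)) = Mul(Pow(-57, 2), Pow(-546, -1)) = Mul(3249, Rational(-1, 546)) = Rational(-1083, 182)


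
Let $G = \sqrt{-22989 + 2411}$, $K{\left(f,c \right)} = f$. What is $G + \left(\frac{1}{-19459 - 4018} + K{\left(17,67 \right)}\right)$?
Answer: $\frac{399108}{23477} + i \sqrt{20578} \approx 17.0 + 143.45 i$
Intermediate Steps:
$G = i \sqrt{20578}$ ($G = \sqrt{-20578} = i \sqrt{20578} \approx 143.45 i$)
$G + \left(\frac{1}{-19459 - 4018} + K{\left(17,67 \right)}\right) = i \sqrt{20578} + \left(\frac{1}{-19459 - 4018} + 17\right) = i \sqrt{20578} + \left(\frac{1}{-23477} + 17\right) = i \sqrt{20578} + \left(- \frac{1}{23477} + 17\right) = i \sqrt{20578} + \frac{399108}{23477} = \frac{399108}{23477} + i \sqrt{20578}$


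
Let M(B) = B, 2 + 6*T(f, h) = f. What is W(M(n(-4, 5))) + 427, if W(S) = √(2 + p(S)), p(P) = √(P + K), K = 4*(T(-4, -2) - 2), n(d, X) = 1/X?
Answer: 427 + √(50 + 5*I*√295)/5 ≈ 428.73 + 0.99371*I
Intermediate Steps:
T(f, h) = -⅓ + f/6
K = -12 (K = 4*((-⅓ + (⅙)*(-4)) - 2) = 4*((-⅓ - ⅔) - 2) = 4*(-1 - 2) = 4*(-3) = -12)
p(P) = √(-12 + P) (p(P) = √(P - 12) = √(-12 + P))
W(S) = √(2 + √(-12 + S))
W(M(n(-4, 5))) + 427 = √(2 + √(-12 + 1/5)) + 427 = √(2 + √(-12 + ⅕)) + 427 = √(2 + √(-59/5)) + 427 = √(2 + I*√295/5) + 427 = 427 + √(2 + I*√295/5)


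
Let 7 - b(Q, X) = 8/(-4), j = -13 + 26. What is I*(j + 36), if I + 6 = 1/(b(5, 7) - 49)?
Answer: -11809/40 ≈ -295.23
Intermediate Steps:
j = 13
b(Q, X) = 9 (b(Q, X) = 7 - 8/(-4) = 7 - 8*(-1)/4 = 7 - 1*(-2) = 7 + 2 = 9)
I = -241/40 (I = -6 + 1/(9 - 49) = -6 + 1/(-40) = -6 - 1/40 = -241/40 ≈ -6.0250)
I*(j + 36) = -241*(13 + 36)/40 = -241/40*49 = -11809/40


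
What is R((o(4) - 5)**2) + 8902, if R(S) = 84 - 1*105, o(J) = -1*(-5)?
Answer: 8881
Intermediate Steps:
o(J) = 5
R(S) = -21 (R(S) = 84 - 105 = -21)
R((o(4) - 5)**2) + 8902 = -21 + 8902 = 8881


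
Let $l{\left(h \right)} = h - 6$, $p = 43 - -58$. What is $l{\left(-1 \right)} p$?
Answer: $-707$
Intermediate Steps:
$p = 101$ ($p = 43 + 58 = 101$)
$l{\left(h \right)} = -6 + h$
$l{\left(-1 \right)} p = \left(-6 - 1\right) 101 = \left(-7\right) 101 = -707$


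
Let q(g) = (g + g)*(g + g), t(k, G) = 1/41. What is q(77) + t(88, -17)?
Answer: 972357/41 ≈ 23716.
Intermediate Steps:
t(k, G) = 1/41
q(g) = 4*g**2 (q(g) = (2*g)*(2*g) = 4*g**2)
q(77) + t(88, -17) = 4*77**2 + 1/41 = 4*5929 + 1/41 = 23716 + 1/41 = 972357/41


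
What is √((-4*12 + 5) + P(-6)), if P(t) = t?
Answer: 7*I ≈ 7.0*I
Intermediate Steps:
√((-4*12 + 5) + P(-6)) = √((-4*12 + 5) - 6) = √((-48 + 5) - 6) = √(-43 - 6) = √(-49) = 7*I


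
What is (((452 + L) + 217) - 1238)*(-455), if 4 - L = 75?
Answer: 291200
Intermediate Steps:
L = -71 (L = 4 - 1*75 = 4 - 75 = -71)
(((452 + L) + 217) - 1238)*(-455) = (((452 - 71) + 217) - 1238)*(-455) = ((381 + 217) - 1238)*(-455) = (598 - 1238)*(-455) = -640*(-455) = 291200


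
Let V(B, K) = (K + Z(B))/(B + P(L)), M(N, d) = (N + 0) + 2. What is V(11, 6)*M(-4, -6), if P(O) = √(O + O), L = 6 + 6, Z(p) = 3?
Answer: -198/97 + 36*√6/97 ≈ -1.1321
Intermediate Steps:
M(N, d) = 2 + N (M(N, d) = N + 2 = 2 + N)
L = 12
P(O) = √2*√O (P(O) = √(2*O) = √2*√O)
V(B, K) = (3 + K)/(B + 2*√6) (V(B, K) = (K + 3)/(B + √2*√12) = (3 + K)/(B + √2*(2*√3)) = (3 + K)/(B + 2*√6))
V(11, 6)*M(-4, -6) = ((3 + 6)/(11 + 2*√6))*(2 - 4) = (9/(11 + 2*√6))*(-2) = -18/(11 + 2*√6)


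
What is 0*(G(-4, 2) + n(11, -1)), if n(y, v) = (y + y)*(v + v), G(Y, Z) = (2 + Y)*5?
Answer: 0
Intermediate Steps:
G(Y, Z) = 10 + 5*Y
n(y, v) = 4*v*y (n(y, v) = (2*y)*(2*v) = 4*v*y)
0*(G(-4, 2) + n(11, -1)) = 0*((10 + 5*(-4)) + 4*(-1)*11) = 0*((10 - 20) - 44) = 0*(-10 - 44) = 0*(-54) = 0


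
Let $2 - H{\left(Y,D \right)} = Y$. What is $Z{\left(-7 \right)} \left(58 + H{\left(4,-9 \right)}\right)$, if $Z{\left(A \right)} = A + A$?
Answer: $-784$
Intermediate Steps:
$H{\left(Y,D \right)} = 2 - Y$
$Z{\left(A \right)} = 2 A$
$Z{\left(-7 \right)} \left(58 + H{\left(4,-9 \right)}\right) = 2 \left(-7\right) \left(58 + \left(2 - 4\right)\right) = - 14 \left(58 + \left(2 - 4\right)\right) = - 14 \left(58 - 2\right) = \left(-14\right) 56 = -784$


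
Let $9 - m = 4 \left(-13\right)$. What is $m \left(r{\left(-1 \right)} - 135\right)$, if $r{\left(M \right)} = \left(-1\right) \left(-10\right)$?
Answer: $-7625$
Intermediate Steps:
$m = 61$ ($m = 9 - 4 \left(-13\right) = 9 - -52 = 9 + 52 = 61$)
$r{\left(M \right)} = 10$
$m \left(r{\left(-1 \right)} - 135\right) = 61 \left(10 - 135\right) = 61 \left(-125\right) = -7625$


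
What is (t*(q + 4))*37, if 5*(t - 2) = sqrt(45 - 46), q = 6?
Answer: 740 + 74*I ≈ 740.0 + 74.0*I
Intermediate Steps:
t = 2 + I/5 (t = 2 + sqrt(45 - 46)/5 = 2 + sqrt(-1)/5 = 2 + I/5 ≈ 2.0 + 0.2*I)
(t*(q + 4))*37 = ((2 + I/5)*(6 + 4))*37 = ((2 + I/5)*10)*37 = (20 + 2*I)*37 = 740 + 74*I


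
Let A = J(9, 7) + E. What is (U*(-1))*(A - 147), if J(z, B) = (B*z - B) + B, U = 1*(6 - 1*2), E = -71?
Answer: 620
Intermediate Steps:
U = 4 (U = 1*(6 - 2) = 1*4 = 4)
J(z, B) = B*z (J(z, B) = (-B + B*z) + B = B*z)
A = -8 (A = 7*9 - 71 = 63 - 71 = -8)
(U*(-1))*(A - 147) = (4*(-1))*(-8 - 147) = -4*(-155) = 620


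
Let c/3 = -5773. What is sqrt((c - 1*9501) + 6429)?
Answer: I*sqrt(20391) ≈ 142.8*I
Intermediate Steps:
c = -17319 (c = 3*(-5773) = -17319)
sqrt((c - 1*9501) + 6429) = sqrt((-17319 - 1*9501) + 6429) = sqrt((-17319 - 9501) + 6429) = sqrt(-26820 + 6429) = sqrt(-20391) = I*sqrt(20391)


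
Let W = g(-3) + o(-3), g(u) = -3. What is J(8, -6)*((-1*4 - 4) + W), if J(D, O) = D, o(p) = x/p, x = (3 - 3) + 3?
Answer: -96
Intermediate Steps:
x = 3 (x = 0 + 3 = 3)
o(p) = 3/p
W = -4 (W = -3 + 3/(-3) = -3 + 3*(-1/3) = -3 - 1 = -4)
J(8, -6)*((-1*4 - 4) + W) = 8*((-1*4 - 4) - 4) = 8*((-4 - 4) - 4) = 8*(-8 - 4) = 8*(-12) = -96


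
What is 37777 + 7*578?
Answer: 41823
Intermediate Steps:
37777 + 7*578 = 37777 + 4046 = 41823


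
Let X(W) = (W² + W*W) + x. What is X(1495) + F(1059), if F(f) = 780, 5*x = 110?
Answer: 4470852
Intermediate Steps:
x = 22 (x = (⅕)*110 = 22)
X(W) = 22 + 2*W² (X(W) = (W² + W*W) + 22 = (W² + W²) + 22 = 2*W² + 22 = 22 + 2*W²)
X(1495) + F(1059) = (22 + 2*1495²) + 780 = (22 + 2*2235025) + 780 = (22 + 4470050) + 780 = 4470072 + 780 = 4470852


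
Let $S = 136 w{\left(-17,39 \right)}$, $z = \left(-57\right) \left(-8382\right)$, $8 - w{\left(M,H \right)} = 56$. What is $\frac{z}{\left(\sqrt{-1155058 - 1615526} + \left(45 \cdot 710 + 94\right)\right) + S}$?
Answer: $\frac{1523860173}{81729605} - \frac{238887 i \sqrt{692646}}{163459210} \approx 18.645 - 1.2163 i$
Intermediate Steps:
$w{\left(M,H \right)} = -48$ ($w{\left(M,H \right)} = 8 - 56 = -48$)
$z = 477774$
$S = -6528$ ($S = 136 \left(-48\right) = -6528$)
$\frac{z}{\left(\sqrt{-1155058 - 1615526} + \left(45 \cdot 710 + 94\right)\right) + S} = \frac{477774}{\left(\sqrt{-1155058 - 1615526} + \left(45 \cdot 710 + 94\right)\right) - 6528} = \frac{477774}{\left(\sqrt{-2770584} + \left(31950 + 94\right)\right) - 6528} = \frac{477774}{\left(2 i \sqrt{692646} + 32044\right) - 6528} = \frac{477774}{\left(32044 + 2 i \sqrt{692646}\right) - 6528} = \frac{477774}{25516 + 2 i \sqrt{692646}}$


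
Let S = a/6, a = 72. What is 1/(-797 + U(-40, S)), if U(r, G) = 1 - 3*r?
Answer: -1/676 ≈ -0.0014793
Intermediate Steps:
S = 12 (S = 72/6 = 72*(⅙) = 12)
1/(-797 + U(-40, S)) = 1/(-797 + (1 - 3*(-40))) = 1/(-797 + (1 + 120)) = 1/(-797 + 121) = 1/(-676) = -1/676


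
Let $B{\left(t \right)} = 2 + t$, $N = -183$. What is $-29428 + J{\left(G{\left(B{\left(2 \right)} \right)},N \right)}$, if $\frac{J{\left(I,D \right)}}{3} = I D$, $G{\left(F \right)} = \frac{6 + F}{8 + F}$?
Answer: $- \frac{59771}{2} \approx -29886.0$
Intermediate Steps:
$G{\left(F \right)} = \frac{6 + F}{8 + F}$
$J{\left(I,D \right)} = 3 D I$ ($J{\left(I,D \right)} = 3 I D = 3 D I$)
$-29428 + J{\left(G{\left(B{\left(2 \right)} \right)},N \right)} = -29428 + 3 \left(-183\right) \frac{6 + \left(2 + 2\right)}{8 + \left(2 + 2\right)} = -29428 + 3 \left(-183\right) \frac{6 + 4}{8 + 4} = -29428 + 3 \left(-183\right) \frac{1}{12} \cdot 10 = -29428 + 3 \left(-183\right) \frac{5}{6} = -29428 - \frac{915}{2} = - \frac{59771}{2}$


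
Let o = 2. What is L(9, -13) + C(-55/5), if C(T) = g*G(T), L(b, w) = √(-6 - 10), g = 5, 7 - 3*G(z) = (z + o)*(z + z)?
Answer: -955/3 + 4*I ≈ -318.33 + 4.0*I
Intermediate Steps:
G(z) = 7/3 - 2*z*(2 + z)/3 (G(z) = 7/3 - (z + 2)*(z + z)/3 = 7/3 - (2 + z)*2*z/3 = 7/3 - 2*z*(2 + z)/3)
L(b, w) = 4*I (L(b, w) = √(-16) = 4*I)
C(T) = 35/3 - 20*T/3 - 10*T²/3 (C(T) = 5*(7/3 - 4*T/3 - 2*T²/3) = 35/3 - 20*T/3 - 10*T²/3)
L(9, -13) + C(-55/5) = 4*I + (35/3 - (-220)*5/5/3 - 10*(-55/5)²/3) = 4*I + (35/3 - (-220)*5*(⅕)/3 - 10*(-55/5)²/3) = 4*I + (35/3 - (-220)/3 - 10*(-11*1)²/3) = 4*I + (35/3 - 20/3*(-11) - 10/3*(-11)²) = 4*I + (35/3 + 220/3 - 10/3*121) = 4*I + (35/3 + 220/3 - 1210/3) = 4*I - 955/3 = -955/3 + 4*I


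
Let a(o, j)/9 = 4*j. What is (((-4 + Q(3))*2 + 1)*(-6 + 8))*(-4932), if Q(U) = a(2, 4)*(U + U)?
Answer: -16975944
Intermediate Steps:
a(o, j) = 36*j (a(o, j) = 9*(4*j) = 36*j)
Q(U) = 288*U (Q(U) = (36*4)*(U + U) = 144*(2*U) = 288*U)
(((-4 + Q(3))*2 + 1)*(-6 + 8))*(-4932) = (((-4 + 288*3)*2 + 1)*(-6 + 8))*(-4932) = (((-4 + 864)*2 + 1)*2)*(-4932) = ((860*2 + 1)*2)*(-4932) = ((1720 + 1)*2)*(-4932) = (1721*2)*(-4932) = 3442*(-4932) = -16975944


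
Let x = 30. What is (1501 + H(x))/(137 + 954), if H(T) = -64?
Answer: 1437/1091 ≈ 1.3171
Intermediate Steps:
(1501 + H(x))/(137 + 954) = (1501 - 64)/(137 + 954) = 1437/1091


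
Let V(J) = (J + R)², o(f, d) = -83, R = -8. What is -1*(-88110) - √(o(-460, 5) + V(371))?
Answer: 88110 - √131686 ≈ 87747.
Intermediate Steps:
V(J) = (-8 + J)² (V(J) = (J - 8)² = (-8 + J)²)
-1*(-88110) - √(o(-460, 5) + V(371)) = -1*(-88110) - √(-83 + (-8 + 371)²) = 88110 - √(-83 + 363²) = 88110 - √(-83 + 131769) = 88110 - √131686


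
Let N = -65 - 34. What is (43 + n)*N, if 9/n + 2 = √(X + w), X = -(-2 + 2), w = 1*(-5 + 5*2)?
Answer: -6039 - 891*√5 ≈ -8031.3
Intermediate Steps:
w = 5 (w = 1*(-5 + 10) = 1*5 = 5)
X = 0 (X = -1*0 = 0)
N = -99
n = 9/(-2 + √5) (n = 9/(-2 + √(0 + 5)) = 9/(-2 + √5) ≈ 38.125)
(43 + n)*N = (43 + (18 + 9*√5))*(-99) = (61 + 9*√5)*(-99) = -6039 - 891*√5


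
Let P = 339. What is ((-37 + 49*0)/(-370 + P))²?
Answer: 1369/961 ≈ 1.4246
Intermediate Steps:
((-37 + 49*0)/(-370 + P))² = ((-37 + 49*0)/(-370 + 339))² = ((-37 + 0)/(-31))² = (-37*(-1/31))² = (37/31)² = 1369/961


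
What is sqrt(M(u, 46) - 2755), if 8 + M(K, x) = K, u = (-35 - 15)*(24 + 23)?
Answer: I*sqrt(5113) ≈ 71.505*I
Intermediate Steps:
u = -2350 (u = -50*47 = -2350)
M(K, x) = -8 + K
sqrt(M(u, 46) - 2755) = sqrt((-8 - 2350) - 2755) = sqrt(-2358 - 2755) = sqrt(-5113) = I*sqrt(5113)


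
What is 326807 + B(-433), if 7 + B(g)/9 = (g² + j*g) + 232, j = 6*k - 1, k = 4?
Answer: 1926602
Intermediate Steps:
j = 23 (j = 6*4 - 1 = 24 - 1 = 23)
B(g) = 2025 + 9*g² + 207*g (B(g) = -63 + 9*((g² + 23*g) + 232) = -63 + 9*(232 + g² + 23*g) = -63 + (2088 + 9*g² + 207*g) = 2025 + 9*g² + 207*g)
326807 + B(-433) = 326807 + (2025 + 9*(-433)² + 207*(-433)) = 326807 + (2025 + 9*187489 - 89631) = 326807 + (2025 + 1687401 - 89631) = 326807 + 1599795 = 1926602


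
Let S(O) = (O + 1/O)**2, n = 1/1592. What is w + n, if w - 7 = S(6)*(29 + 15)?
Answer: 24074233/14328 ≈ 1680.2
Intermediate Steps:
n = 1/1592 ≈ 0.00062814
S(O) = (O + 1/O)**2
w = 15122/9 (w = 7 + ((1 + 6**2)**2/6**2)*(29 + 15) = 7 + ((1 + 36)**2/36)*44 = 7 + ((1/36)*37**2)*44 = 7 + ((1/36)*1369)*44 = 7 + (1369/36)*44 = 7 + 15059/9 = 15122/9 ≈ 1680.2)
w + n = 15122/9 + 1/1592 = 24074233/14328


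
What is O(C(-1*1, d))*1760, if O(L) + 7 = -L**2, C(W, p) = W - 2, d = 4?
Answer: -28160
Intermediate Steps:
C(W, p) = -2 + W
O(L) = -7 - L**2
O(C(-1*1, d))*1760 = (-7 - (-2 - 1*1)**2)*1760 = (-7 - (-2 - 1)**2)*1760 = (-7 - 1*(-3)**2)*1760 = (-7 - 1*9)*1760 = (-7 - 9)*1760 = -16*1760 = -28160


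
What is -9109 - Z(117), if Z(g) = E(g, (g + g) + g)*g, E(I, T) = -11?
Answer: -7822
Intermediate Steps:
Z(g) = -11*g
-9109 - Z(117) = -9109 - (-11)*117 = -9109 - 1*(-1287) = -9109 + 1287 = -7822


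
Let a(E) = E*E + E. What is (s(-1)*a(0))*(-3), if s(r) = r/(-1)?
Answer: 0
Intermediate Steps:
a(E) = E + E**2 (a(E) = E**2 + E = E + E**2)
s(r) = -r (s(r) = r*(-1) = -r)
(s(-1)*a(0))*(-3) = ((-1*(-1))*(0*(1 + 0)))*(-3) = (1*(0*1))*(-3) = (1*0)*(-3) = 0*(-3) = 0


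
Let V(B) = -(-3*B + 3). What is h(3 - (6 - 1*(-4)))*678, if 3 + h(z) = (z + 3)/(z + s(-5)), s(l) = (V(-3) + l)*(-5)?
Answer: -26894/13 ≈ -2068.8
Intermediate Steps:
V(B) = -3 + 3*B (V(B) = -(3 - 3*B) = -3 + 3*B)
s(l) = 60 - 5*l (s(l) = ((-3 + 3*(-3)) + l)*(-5) = ((-3 - 9) + l)*(-5) = (-12 + l)*(-5) = 60 - 5*l)
h(z) = -3 + (3 + z)/(85 + z) (h(z) = -3 + (z + 3)/(z + (60 - 5*(-5))) = -3 + (3 + z)/(z + (60 + 25)) = -3 + (3 + z)/(z + 85) = -3 + (3 + z)/(85 + z))
h(3 - (6 - 1*(-4)))*678 = (2*(-126 - (3 - (6 - 1*(-4))))/(85 + (3 - (6 - 1*(-4)))))*678 = (2*(-126 - (3 - (6 + 4)))/(85 + (3 - (6 + 4))))*678 = (2*(-126 - (3 - 1*10))/(85 + (3 - 1*10)))*678 = (2*(-126 - (3 - 10))/(85 + (3 - 10)))*678 = (2*(-126 - 1*(-7))/(85 - 7))*678 = (2*(-126 + 7)/78)*678 = (2*(1/78)*(-119))*678 = -119/39*678 = -26894/13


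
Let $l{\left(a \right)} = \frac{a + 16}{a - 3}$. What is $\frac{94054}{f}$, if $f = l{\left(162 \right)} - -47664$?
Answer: $\frac{7477293}{3789377} \approx 1.9732$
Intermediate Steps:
$l{\left(a \right)} = \frac{16 + a}{-3 + a}$
$f = \frac{7578754}{159}$ ($f = \frac{16 + 162}{-3 + 162} - -47664 = \frac{1}{159} \cdot 178 + 47664 = \frac{178}{159} + 47664 = \frac{7578754}{159} \approx 47665.0$)
$\frac{94054}{f} = \frac{94054}{\frac{7578754}{159}} = 94054 \cdot \frac{159}{7578754} = \frac{7477293}{3789377}$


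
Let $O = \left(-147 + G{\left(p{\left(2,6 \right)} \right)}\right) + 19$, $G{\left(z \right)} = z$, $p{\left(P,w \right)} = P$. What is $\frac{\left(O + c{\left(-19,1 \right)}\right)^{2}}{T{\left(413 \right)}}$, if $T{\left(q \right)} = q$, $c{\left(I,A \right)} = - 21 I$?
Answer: $\frac{10647}{59} \approx 180.46$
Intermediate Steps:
$O = -126$ ($O = \left(-147 + 2\right) + 19 = -145 + 19 = -126$)
$\frac{\left(O + c{\left(-19,1 \right)}\right)^{2}}{T{\left(413 \right)}} = \frac{\left(-126 - -399\right)^{2}}{413} = \left(-126 + 399\right)^{2} \cdot \frac{1}{413} = 273^{2} \cdot \frac{1}{413} = 74529 \cdot \frac{1}{413} = \frac{10647}{59}$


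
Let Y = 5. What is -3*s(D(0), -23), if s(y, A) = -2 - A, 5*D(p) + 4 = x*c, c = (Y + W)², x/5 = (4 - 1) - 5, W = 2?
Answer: -63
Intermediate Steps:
x = -10 (x = 5*((4 - 1) - 5) = 5*(3 - 5) = 5*(-2) = -10)
c = 49 (c = (5 + 2)² = 7² = 49)
D(p) = -494/5 (D(p) = -⅘ + (-10*49)/5 = -⅘ + (⅕)*(-490) = -⅘ - 98 = -494/5)
-3*s(D(0), -23) = -3*(-2 - 1*(-23)) = -3*(-2 + 23) = -3*21 = -63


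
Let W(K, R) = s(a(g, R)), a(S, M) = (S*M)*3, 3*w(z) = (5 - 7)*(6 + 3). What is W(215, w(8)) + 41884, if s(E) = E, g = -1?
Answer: 41902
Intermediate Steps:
w(z) = -6 (w(z) = ((5 - 7)*(6 + 3))/3 = (-2*9)/3 = (⅓)*(-18) = -6)
a(S, M) = 3*M*S (a(S, M) = (M*S)*3 = 3*M*S)
W(K, R) = -3*R (W(K, R) = 3*R*(-1) = -3*R)
W(215, w(8)) + 41884 = -3*(-6) + 41884 = 18 + 41884 = 41902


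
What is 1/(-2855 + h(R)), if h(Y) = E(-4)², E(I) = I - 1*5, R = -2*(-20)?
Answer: -1/2774 ≈ -0.00036049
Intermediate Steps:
R = 40
E(I) = -5 + I (E(I) = I - 5 = -5 + I)
h(Y) = 81 (h(Y) = (-5 - 4)² = (-9)² = 81)
1/(-2855 + h(R)) = 1/(-2855 + 81) = 1/(-2774) = -1/2774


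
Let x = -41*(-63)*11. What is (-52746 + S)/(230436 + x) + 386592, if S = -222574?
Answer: 100068677288/258849 ≈ 3.8659e+5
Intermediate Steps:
x = 28413 (x = 2583*11 = 28413)
(-52746 + S)/(230436 + x) + 386592 = (-52746 - 222574)/(230436 + 28413) + 386592 = -275320/258849 + 386592 = 100068677288/258849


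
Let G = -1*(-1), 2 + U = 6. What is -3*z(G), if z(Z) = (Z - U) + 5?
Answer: -6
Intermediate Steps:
U = 4 (U = -2 + 6 = 4)
G = 1
z(Z) = 1 + Z (z(Z) = (Z - 1*4) + 5 = (Z - 4) + 5 = (-4 + Z) + 5 = 1 + Z)
-3*z(G) = -3*(1 + 1) = -3*2 = -6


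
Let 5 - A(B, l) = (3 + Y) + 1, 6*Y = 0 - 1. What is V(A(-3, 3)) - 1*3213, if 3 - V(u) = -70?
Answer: -3140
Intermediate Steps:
Y = -1/6 (Y = (0 - 1)/6 = (1/6)*(-1) = -1/6 ≈ -0.16667)
A(B, l) = 7/6 (A(B, l) = 5 - ((3 - 1/6) + 1) = 5 - (17/6 + 1) = 5 - 1*23/6 = 5 - 23/6 = 7/6)
V(u) = 73 (V(u) = 3 - 1*(-70) = 3 + 70 = 73)
V(A(-3, 3)) - 1*3213 = 73 - 1*3213 = 73 - 3213 = -3140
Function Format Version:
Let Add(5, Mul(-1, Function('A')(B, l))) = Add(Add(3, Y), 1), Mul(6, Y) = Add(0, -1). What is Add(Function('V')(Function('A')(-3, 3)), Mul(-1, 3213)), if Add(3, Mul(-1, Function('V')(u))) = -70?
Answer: -3140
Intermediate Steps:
Y = Rational(-1, 6) (Y = Mul(Rational(1, 6), Add(0, -1)) = Mul(Rational(1, 6), -1) = Rational(-1, 6) ≈ -0.16667)
Function('A')(B, l) = Rational(7, 6) (Function('A')(B, l) = Add(5, Mul(-1, Add(Add(3, Rational(-1, 6)), 1))) = Add(5, Mul(-1, Add(Rational(17, 6), 1))) = Add(5, Mul(-1, Rational(23, 6))) = Add(5, Rational(-23, 6)) = Rational(7, 6))
Function('V')(u) = 73 (Function('V')(u) = Add(3, Mul(-1, -70)) = Add(3, 70) = 73)
Add(Function('V')(Function('A')(-3, 3)), Mul(-1, 3213)) = Add(73, Mul(-1, 3213)) = Add(73, -3213) = -3140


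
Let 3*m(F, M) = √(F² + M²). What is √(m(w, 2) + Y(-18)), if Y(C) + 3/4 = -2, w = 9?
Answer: √(-99 + 12*√85)/6 ≈ 0.56849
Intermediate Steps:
Y(C) = -11/4 (Y(C) = -¾ - 2 = -11/4)
m(F, M) = √(F² + M²)/3
√(m(w, 2) + Y(-18)) = √(√(9² + 2²)/3 - 11/4) = √(√(81 + 4)/3 - 11/4) = √(√85/3 - 11/4) = √(-11/4 + √85/3)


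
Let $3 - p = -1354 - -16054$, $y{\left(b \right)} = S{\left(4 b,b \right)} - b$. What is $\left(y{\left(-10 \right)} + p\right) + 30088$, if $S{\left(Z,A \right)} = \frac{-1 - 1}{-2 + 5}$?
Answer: $\frac{46201}{3} \approx 15400.0$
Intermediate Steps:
$S{\left(Z,A \right)} = - \frac{2}{3}$
$y{\left(b \right)} = - \frac{2}{3} - b$
$p = -14697$ ($p = 3 - \left(-1354 - -16054\right) = 3 - \left(-1354 + 16054\right) = 3 - 14700 = -14697$)
$\left(y{\left(-10 \right)} + p\right) + 30088 = \left(\left(- \frac{2}{3} - -10\right) - 14697\right) + 30088 = \left(\left(- \frac{2}{3} + 10\right) - 14697\right) + 30088 = \left(\frac{28}{3} - 14697\right) + 30088 = - \frac{44063}{3} + 30088 = \frac{46201}{3}$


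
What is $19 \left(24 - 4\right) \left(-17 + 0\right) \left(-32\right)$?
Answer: $206720$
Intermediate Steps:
$19 \left(24 - 4\right) \left(-17 + 0\right) \left(-32\right) = 19 \cdot 20 \left(-17\right) \left(-32\right) = 19 \left(-340\right) \left(-32\right) = \left(-6460\right) \left(-32\right) = 206720$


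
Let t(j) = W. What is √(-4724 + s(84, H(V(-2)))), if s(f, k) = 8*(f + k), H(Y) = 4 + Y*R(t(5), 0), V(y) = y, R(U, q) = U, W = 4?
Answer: 2*I*√1021 ≈ 63.906*I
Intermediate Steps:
t(j) = 4
H(Y) = 4 + 4*Y (H(Y) = 4 + Y*4 = 4 + 4*Y)
s(f, k) = 8*f + 8*k
√(-4724 + s(84, H(V(-2)))) = √(-4724 + (8*84 + 8*(4 + 4*(-2)))) = √(-4724 + (672 + 8*(4 - 8))) = √(-4724 + (672 + 8*(-4))) = √(-4724 + (672 - 32)) = √(-4724 + 640) = √(-4084) = 2*I*√1021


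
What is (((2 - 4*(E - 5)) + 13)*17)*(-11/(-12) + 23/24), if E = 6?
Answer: 2805/8 ≈ 350.63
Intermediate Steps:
(((2 - 4*(E - 5)) + 13)*17)*(-11/(-12) + 23/24) = (((2 - 4*(6 - 5)) + 13)*17)*(-11/(-12) + 23/24) = (((2 - 4*1) + 13)*17)*(-11*(-1/12) + 23*(1/24)) = (((2 - 4) + 13)*17)*(11/12 + 23/24) = ((-2 + 13)*17)*(15/8) = (11*17)*(15/8) = 187*(15/8) = 2805/8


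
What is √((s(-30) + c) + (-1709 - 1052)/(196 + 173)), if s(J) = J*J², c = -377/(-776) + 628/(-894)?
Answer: I*√1365632349745649054/7110876 ≈ 164.34*I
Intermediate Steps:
c = -75145/346872 (c = -377*(-1/776) + 628*(-1/894) = 377/776 - 314/447 = -75145/346872 ≈ -0.21664)
s(J) = J³
√((s(-30) + c) + (-1709 - 1052)/(196 + 173)) = √(((-30)³ - 75145/346872) + (-1709 - 1052)/(196 + 173)) = √((-27000 - 75145/346872) - 2761/369) = √(-9365619145/346872 - 2761*1/369) = √(-9365619145/346872 - 2761/369) = √(-1152290392699/42665256) = I*√1365632349745649054/7110876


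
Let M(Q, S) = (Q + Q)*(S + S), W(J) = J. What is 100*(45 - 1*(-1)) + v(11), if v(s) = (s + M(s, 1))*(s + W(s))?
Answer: 5810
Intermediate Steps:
M(Q, S) = 4*Q*S (M(Q, S) = (2*Q)*(2*S) = 4*Q*S)
v(s) = 10*s² (v(s) = (s + 4*s*1)*(s + s) = (s + 4*s)*(2*s) = (5*s)*(2*s) = 10*s²)
100*(45 - 1*(-1)) + v(11) = 100*(45 - 1*(-1)) + 10*11² = 100*(45 + 1) + 10*121 = 100*46 + 1210 = 4600 + 1210 = 5810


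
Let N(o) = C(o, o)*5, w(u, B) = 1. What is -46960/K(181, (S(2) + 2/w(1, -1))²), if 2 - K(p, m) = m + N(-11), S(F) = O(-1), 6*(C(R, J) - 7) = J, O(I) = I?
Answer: 281760/149 ≈ 1891.0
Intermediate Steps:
C(R, J) = 7 + J/6
N(o) = 35 + 5*o/6 (N(o) = (7 + o/6)*5 = 35 + 5*o/6)
S(F) = -1
K(p, m) = -143/6 - m (K(p, m) = 2 - (m + (35 + (⅚)*(-11))) = 2 - (m + (35 - 55/6)) = 2 - (m + 155/6) = 2 - (155/6 + m) = 2 + (-155/6 - m) = -143/6 - m)
-46960/K(181, (S(2) + 2/w(1, -1))²) = -46960/(-143/6 - (-1 + 2/1)²) = -46960/(-143/6 - (-1 + 2*1)²) = -46960/(-143/6 - (-1 + 2)²) = -46960/(-143/6 - 1*1²) = -46960/(-143/6 - 1*1) = -46960/(-143/6 - 1) = -46960/(-149/6) = -46960*(-6/149) = 281760/149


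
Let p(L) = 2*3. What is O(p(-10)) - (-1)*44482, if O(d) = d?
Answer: 44488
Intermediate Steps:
p(L) = 6
O(p(-10)) - (-1)*44482 = 6 - (-1)*44482 = 6 - 1*(-44482) = 6 + 44482 = 44488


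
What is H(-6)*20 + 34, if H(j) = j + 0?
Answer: -86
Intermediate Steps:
H(j) = j
H(-6)*20 + 34 = -6*20 + 34 = -120 + 34 = -86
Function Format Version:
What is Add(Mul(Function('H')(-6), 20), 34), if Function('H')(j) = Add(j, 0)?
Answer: -86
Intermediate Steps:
Function('H')(j) = j
Add(Mul(Function('H')(-6), 20), 34) = Add(Mul(-6, 20), 34) = Add(-120, 34) = -86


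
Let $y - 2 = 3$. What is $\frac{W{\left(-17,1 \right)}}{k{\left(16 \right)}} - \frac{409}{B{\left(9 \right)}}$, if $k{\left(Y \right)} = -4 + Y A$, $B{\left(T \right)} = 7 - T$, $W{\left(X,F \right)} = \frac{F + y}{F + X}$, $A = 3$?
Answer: $\frac{71981}{352} \approx 204.49$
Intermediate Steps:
$y = 5$ ($y = 2 + 3 = 5$)
$W{\left(X,F \right)} = \frac{5 + F}{F + X}$ ($W{\left(X,F \right)} = \frac{F + 5}{F + X} = \frac{5 + F}{F + X}$)
$k{\left(Y \right)} = -4 + 3 Y$ ($k{\left(Y \right)} = -4 + Y 3 = -4 + 3 Y$)
$\frac{W{\left(-17,1 \right)}}{k{\left(16 \right)}} - \frac{409}{B{\left(9 \right)}} = \frac{\frac{1}{1 - 17} \left(5 + 1\right)}{-4 + 3 \cdot 16} - \frac{409}{7 - 9} = \frac{\frac{1}{-16} \cdot 6}{-4 + 48} - \frac{409}{7 - 9} = \frac{\left(- \frac{1}{16}\right) 6}{44} - \frac{409}{-2} = \left(- \frac{3}{8}\right) \frac{1}{44} - - \frac{409}{2} = - \frac{3}{352} + \frac{409}{2} = \frac{71981}{352}$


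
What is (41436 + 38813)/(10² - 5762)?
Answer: -80249/5662 ≈ -14.173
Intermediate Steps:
(41436 + 38813)/(10² - 5762) = 80249/(100 - 5762) = 80249/(-5662) = 80249*(-1/5662) = -80249/5662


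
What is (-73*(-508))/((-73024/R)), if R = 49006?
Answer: -227167313/9128 ≈ -24887.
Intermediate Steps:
(-73*(-508))/((-73024/R)) = (-73*(-508))/((-73024/49006)) = 37084/((-73024*1/49006)) = 37084/(-36512/24503) = 37084*(-24503/36512) = -227167313/9128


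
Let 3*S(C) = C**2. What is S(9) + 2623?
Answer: 2650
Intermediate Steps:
S(C) = C**2/3
S(9) + 2623 = (1/3)*9**2 + 2623 = (1/3)*81 + 2623 = 27 + 2623 = 2650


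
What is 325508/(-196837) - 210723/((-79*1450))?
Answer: 4191141751/22547678350 ≈ 0.18588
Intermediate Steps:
325508/(-196837) - 210723/((-79*1450)) = 325508*(-1/196837) - 210723/(-114550) = -325508/196837 - 210723*(-1/114550) = -325508/196837 + 210723/114550 = 4191141751/22547678350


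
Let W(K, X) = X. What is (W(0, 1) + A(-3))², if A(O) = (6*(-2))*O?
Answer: 1369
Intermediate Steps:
A(O) = -12*O
(W(0, 1) + A(-3))² = (1 - 12*(-3))² = (1 + 36)² = 37² = 1369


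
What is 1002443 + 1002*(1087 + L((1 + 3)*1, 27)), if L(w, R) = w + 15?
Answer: 2110655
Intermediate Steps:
L(w, R) = 15 + w
1002443 + 1002*(1087 + L((1 + 3)*1, 27)) = 1002443 + 1002*(1087 + (15 + (1 + 3)*1)) = 1002443 + 1002*(1087 + (15 + 4*1)) = 1002443 + 1002*(1087 + (15 + 4)) = 1002443 + 1002*(1087 + 19) = 1002443 + 1002*1106 = 1002443 + 1108212 = 2110655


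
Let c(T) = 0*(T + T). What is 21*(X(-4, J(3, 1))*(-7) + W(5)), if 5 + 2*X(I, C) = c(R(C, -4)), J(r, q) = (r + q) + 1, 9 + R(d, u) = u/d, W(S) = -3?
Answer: 609/2 ≈ 304.50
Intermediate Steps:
R(d, u) = -9 + u/d
c(T) = 0 (c(T) = 0*(2*T) = 0)
J(r, q) = 1 + q + r (J(r, q) = (q + r) + 1 = 1 + q + r)
X(I, C) = -5/2 (X(I, C) = -5/2 + (1/2)*0 = -5/2 + 0 = -5/2)
21*(X(-4, J(3, 1))*(-7) + W(5)) = 21*(-5/2*(-7) - 3) = 21*(35/2 - 3) = 21*(29/2) = 609/2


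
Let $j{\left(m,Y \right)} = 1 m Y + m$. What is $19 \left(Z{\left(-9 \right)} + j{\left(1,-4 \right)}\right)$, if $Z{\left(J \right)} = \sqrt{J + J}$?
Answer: $-57 + 57 i \sqrt{2} \approx -57.0 + 80.61 i$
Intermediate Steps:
$j{\left(m,Y \right)} = m + Y m$ ($j{\left(m,Y \right)} = m Y + m = Y m + m = m + Y m$)
$Z{\left(J \right)} = \sqrt{2} \sqrt{J}$ ($Z{\left(J \right)} = \sqrt{2 J} = \sqrt{2} \sqrt{J}$)
$19 \left(Z{\left(-9 \right)} + j{\left(1,-4 \right)}\right) = 19 \left(\sqrt{2} \sqrt{-9} + 1 \left(1 - 4\right)\right) = 19 \left(\sqrt{2} \cdot 3 i + 1 \left(-3\right)\right) = 19 \left(3 i \sqrt{2} - 3\right) = 19 \left(-3 + 3 i \sqrt{2}\right) = -57 + 57 i \sqrt{2}$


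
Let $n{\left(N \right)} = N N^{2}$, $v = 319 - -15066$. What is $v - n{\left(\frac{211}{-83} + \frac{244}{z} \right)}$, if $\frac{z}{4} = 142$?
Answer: $\frac{25203617703312259}{1637190855656} \approx 15394.0$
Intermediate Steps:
$z = 568$ ($z = 4 \cdot 142 = 568$)
$v = 15385$ ($v = 319 + 15066 = 15385$)
$n{\left(N \right)} = N^{3}$
$v - n{\left(\frac{211}{-83} + \frac{244}{z} \right)} = 15385 - \left(\frac{211}{-83} + \frac{244}{568}\right)^{3} = 15385 - \left(211 \left(- \frac{1}{83}\right) + 244 \cdot \frac{1}{568}\right)^{3} = 15385 - \left(- \frac{211}{83} + \frac{61}{142}\right)^{3} = 15385 - \left(- \frac{24899}{11786}\right)^{3} = 15385 - - \frac{15436389044699}{1637190855656} = 15385 + \frac{15436389044699}{1637190855656} = \frac{25203617703312259}{1637190855656}$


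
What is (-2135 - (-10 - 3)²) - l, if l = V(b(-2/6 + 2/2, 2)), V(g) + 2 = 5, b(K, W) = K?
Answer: -2307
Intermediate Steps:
V(g) = 3 (V(g) = -2 + 5 = 3)
l = 3
(-2135 - (-10 - 3)²) - l = (-2135 - (-10 - 3)²) - 1*3 = (-2135 - 1*(-13)²) - 3 = (-2135 - 1*169) - 3 = (-2135 - 169) - 3 = -2304 - 3 = -2307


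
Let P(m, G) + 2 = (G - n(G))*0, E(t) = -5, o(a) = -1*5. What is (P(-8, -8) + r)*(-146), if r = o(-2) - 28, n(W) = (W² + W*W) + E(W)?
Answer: 5110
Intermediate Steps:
o(a) = -5
n(W) = -5 + 2*W² (n(W) = (W² + W*W) - 5 = (W² + W²) - 5 = 2*W² - 5 = -5 + 2*W²)
r = -33 (r = -5 - 28 = -33)
P(m, G) = -2 (P(m, G) = -2 + (G - (-5 + 2*G²))*0 = -2 + (G + (5 - 2*G²))*0 = -2 + (5 + G - 2*G²)*0 = -2 + 0 = -2)
(P(-8, -8) + r)*(-146) = (-2 - 33)*(-146) = -35*(-146) = 5110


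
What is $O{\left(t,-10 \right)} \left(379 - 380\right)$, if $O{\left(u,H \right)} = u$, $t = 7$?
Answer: $-7$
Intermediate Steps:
$O{\left(t,-10 \right)} \left(379 - 380\right) = 7 \left(379 - 380\right) = 7 \left(-1\right) = -7$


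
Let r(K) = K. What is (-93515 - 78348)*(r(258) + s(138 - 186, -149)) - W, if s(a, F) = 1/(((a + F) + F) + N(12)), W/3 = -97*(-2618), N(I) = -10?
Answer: -16056315289/356 ≈ -4.5102e+7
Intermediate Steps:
W = 761838 (W = 3*(-97*(-2618)) = 3*253946 = 761838)
s(a, F) = 1/(-10 + a + 2*F) (s(a, F) = 1/(((a + F) + F) - 10) = 1/(((F + a) + F) - 10) = 1/((a + 2*F) - 10) = 1/(-10 + a + 2*F))
(-93515 - 78348)*(r(258) + s(138 - 186, -149)) - W = (-93515 - 78348)*(258 + 1/(-10 + (138 - 186) + 2*(-149))) - 1*761838 = -171863*(258 + 1/(-10 - 48 - 298)) - 761838 = -171863*(258 + 1/(-356)) - 761838 = -171863*(258 - 1/356) - 761838 = -171863*91847/356 - 761838 = -15785100961/356 - 761838 = -16056315289/356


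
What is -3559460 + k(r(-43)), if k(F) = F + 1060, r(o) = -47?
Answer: -3558447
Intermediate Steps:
k(F) = 1060 + F
-3559460 + k(r(-43)) = -3559460 + (1060 - 47) = -3559460 + 1013 = -3558447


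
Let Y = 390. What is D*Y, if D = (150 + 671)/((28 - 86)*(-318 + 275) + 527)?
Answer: 106730/1007 ≈ 105.99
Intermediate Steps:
D = 821/3021 (D = 821/(-58*(-43) + 527) = 821/(2494 + 527) = 821/3021 ≈ 0.27176)
D*Y = (821/3021)*390 = 106730/1007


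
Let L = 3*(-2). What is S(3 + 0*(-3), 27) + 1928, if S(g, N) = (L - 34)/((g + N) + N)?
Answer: 109856/57 ≈ 1927.3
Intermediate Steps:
L = -6
S(g, N) = -40/(g + 2*N) (S(g, N) = (-6 - 34)/((g + N) + N) = -40/((N + g) + N) = -40/(g + 2*N))
S(3 + 0*(-3), 27) + 1928 = -40/((3 + 0*(-3)) + 2*27) + 1928 = -40/((3 + 0) + 54) + 1928 = -40/(3 + 54) + 1928 = -40/57 + 1928 = 109856/57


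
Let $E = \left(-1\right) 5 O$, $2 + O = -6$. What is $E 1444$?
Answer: $57760$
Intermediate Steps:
$O = -8$ ($O = -2 - 6 = -8$)
$E = 40$ ($E = \left(-1\right) 5 \left(-8\right) = \left(-5\right) \left(-8\right) = 40$)
$E 1444 = 40 \cdot 1444 = 57760$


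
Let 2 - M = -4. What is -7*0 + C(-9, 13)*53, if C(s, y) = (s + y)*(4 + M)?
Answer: 2120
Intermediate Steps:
M = 6 (M = 2 - 1*(-4) = 2 + 4 = 6)
C(s, y) = 10*s + 10*y (C(s, y) = (s + y)*(4 + 6) = (s + y)*10 = 10*s + 10*y)
-7*0 + C(-9, 13)*53 = -7*0 + (10*(-9) + 10*13)*53 = 0 + (-90 + 130)*53 = 0 + 40*53 = 0 + 2120 = 2120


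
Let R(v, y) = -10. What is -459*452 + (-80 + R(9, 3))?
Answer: -207558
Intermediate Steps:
-459*452 + (-80 + R(9, 3)) = -459*452 + (-80 - 10) = -207468 - 90 = -207558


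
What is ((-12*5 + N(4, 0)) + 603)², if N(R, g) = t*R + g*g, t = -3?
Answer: 281961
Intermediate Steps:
N(R, g) = g² - 3*R (N(R, g) = -3*R + g*g = -3*R + g² = g² - 3*R)
((-12*5 + N(4, 0)) + 603)² = ((-12*5 + (0² - 3*4)) + 603)² = ((-60 + (0 - 12)) + 603)² = ((-60 - 12) + 603)² = (-72 + 603)² = 531² = 281961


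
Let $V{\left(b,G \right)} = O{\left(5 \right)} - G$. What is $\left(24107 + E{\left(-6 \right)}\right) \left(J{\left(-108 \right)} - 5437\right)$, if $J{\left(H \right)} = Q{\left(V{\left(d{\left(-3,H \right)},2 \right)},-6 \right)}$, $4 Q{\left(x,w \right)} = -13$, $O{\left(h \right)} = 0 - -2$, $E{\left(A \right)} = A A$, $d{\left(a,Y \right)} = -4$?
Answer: $- \frac{525375823}{4} \approx -1.3134 \cdot 10^{8}$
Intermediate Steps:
$E{\left(A \right)} = A^{2}$
$O{\left(h \right)} = 2$ ($O{\left(h \right)} = 0 + 2 = 2$)
$V{\left(b,G \right)} = 2 - G$
$Q{\left(x,w \right)} = - \frac{13}{4}$ ($Q{\left(x,w \right)} = \frac{1}{4} \left(-13\right) = - \frac{13}{4}$)
$J{\left(H \right)} = - \frac{13}{4}$
$\left(24107 + E{\left(-6 \right)}\right) \left(J{\left(-108 \right)} - 5437\right) = \left(24107 + \left(-6\right)^{2}\right) \left(- \frac{13}{4} - 5437\right) = \left(24107 + 36\right) \left(- \frac{21761}{4}\right) = 24143 \left(- \frac{21761}{4}\right) = - \frac{525375823}{4}$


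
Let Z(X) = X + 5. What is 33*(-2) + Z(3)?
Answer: -58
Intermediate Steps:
Z(X) = 5 + X
33*(-2) + Z(3) = 33*(-2) + (5 + 3) = -66 + 8 = -58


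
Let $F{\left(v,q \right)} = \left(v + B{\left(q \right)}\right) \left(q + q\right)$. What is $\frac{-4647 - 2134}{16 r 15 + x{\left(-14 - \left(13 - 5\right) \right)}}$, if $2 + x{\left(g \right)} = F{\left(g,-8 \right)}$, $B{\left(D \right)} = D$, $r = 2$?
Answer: $- \frac{6781}{958} \approx -7.0783$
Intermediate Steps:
$F{\left(v,q \right)} = 2 q \left(q + v\right)$ ($F{\left(v,q \right)} = \left(v + q\right) \left(q + q\right) = \left(q + v\right) 2 q = 2 q \left(q + v\right)$)
$x{\left(g \right)} = 126 - 16 g$ ($x{\left(g \right)} = -2 + 2 \left(-8\right) \left(-8 + g\right) = -2 - \left(-128 + 16 g\right) = 126 - 16 g$)
$\frac{-4647 - 2134}{16 r 15 + x{\left(-14 - \left(13 - 5\right) \right)}} = \frac{-4647 - 2134}{16 \cdot 2 \cdot 15 - \left(-126 + 16 \left(-14 - \left(13 - 5\right)\right)\right)} = - \frac{6781}{32 \cdot 15 - \left(-126 + 16 \left(-14 - \left(13 - 5\right)\right)\right)} = - \frac{6781}{480 - \left(-126 + 16 \left(-14 - 8\right)\right)} = - \frac{6781}{480 + \left(126 - -352\right)} = - \frac{6781}{480 + \left(126 + 352\right)} = - \frac{6781}{480 + 478} = - \frac{6781}{958}$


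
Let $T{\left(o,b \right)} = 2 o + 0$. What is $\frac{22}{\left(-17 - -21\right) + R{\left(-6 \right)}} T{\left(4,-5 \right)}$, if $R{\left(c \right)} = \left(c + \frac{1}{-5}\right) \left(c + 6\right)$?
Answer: $44$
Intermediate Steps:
$R{\left(c \right)} = \left(6 + c\right) \left(- \frac{1}{5} + c\right)$ ($R{\left(c \right)} = \left(c - \frac{1}{5}\right) \left(6 + c\right) = \left(- \frac{1}{5} + c\right) \left(6 + c\right) = \left(6 + c\right) \left(- \frac{1}{5} + c\right)$)
$T{\left(o,b \right)} = 2 o$
$\frac{22}{\left(-17 - -21\right) + R{\left(-6 \right)}} T{\left(4,-5 \right)} = \frac{22}{\left(-17 - -21\right) + \left(- \frac{6}{5} + \left(-6\right)^{2} + \frac{29}{5} \left(-6\right)\right)} 2 \cdot 4 = \frac{22}{\left(-17 + 21\right) - 0} \cdot 8 = \frac{22}{4 + 0} \cdot 8 = \frac{22}{4} \cdot 8 = 22 \cdot \frac{1}{4} \cdot 8 = \frac{11}{2} \cdot 8 = 44$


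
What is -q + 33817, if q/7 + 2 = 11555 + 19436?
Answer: -183106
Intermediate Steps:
q = 216923 (q = -14 + 7*(11555 + 19436) = -14 + 7*30991 = -14 + 216937 = 216923)
-q + 33817 = -1*216923 + 33817 = -216923 + 33817 = -183106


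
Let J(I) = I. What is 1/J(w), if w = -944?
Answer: -1/944 ≈ -0.0010593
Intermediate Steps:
1/J(w) = 1/(-944) = -1/944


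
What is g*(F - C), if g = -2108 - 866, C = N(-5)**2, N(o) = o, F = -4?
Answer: 86246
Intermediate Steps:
C = 25 (C = (-5)**2 = 25)
g = -2974
g*(F - C) = -2974*(-4 - 1*25) = -2974*(-4 - 25) = -2974*(-29) = 86246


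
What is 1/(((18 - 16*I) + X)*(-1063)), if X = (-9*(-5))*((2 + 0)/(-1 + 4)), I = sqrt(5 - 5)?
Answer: -1/51024 ≈ -1.9599e-5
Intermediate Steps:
I = 0 (I = sqrt(0) = 0)
X = 30 (X = 45*(2/3) = 30)
1/(((18 - 16*I) + X)*(-1063)) = 1/(((18 - 16*0) + 30)*(-1063)) = 1/(((18 + 0) + 30)*(-1063)) = 1/((18 + 30)*(-1063)) = 1/(48*(-1063)) = 1/(-51024) = -1/51024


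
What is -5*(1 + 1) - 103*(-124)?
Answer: 12762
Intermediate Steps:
-5*(1 + 1) - 103*(-124) = -5*2 + 12772 = -10 + 12772 = 12762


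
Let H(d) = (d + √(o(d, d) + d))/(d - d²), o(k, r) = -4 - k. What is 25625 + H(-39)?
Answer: 1025001/40 - I/780 ≈ 25625.0 - 0.0012821*I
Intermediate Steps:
H(d) = (d + 2*I)/(d - d²) (H(d) = (d + √((-4 - d) + d))/(d - d²) = (d + √(-4))/(d - d²) = (d + 2*I)/(d - d²))
25625 + H(-39) = 25625 + (-1*(-39) - 2*I)/((-39)*(-1 - 39)) = 25625 - 1/39*(39 - 2*I)/(-40) = 25625 - 1/39*(-1/40)*(39 - 2*I) = 25625 + (1/40 - I/780) = 1025001/40 - I/780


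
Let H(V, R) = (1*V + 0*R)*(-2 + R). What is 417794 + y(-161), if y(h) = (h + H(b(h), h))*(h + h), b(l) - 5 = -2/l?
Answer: 732718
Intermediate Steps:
b(l) = 5 - 2/l
H(V, R) = V*(-2 + R) (H(V, R) = (V + 0)*(-2 + R) = V*(-2 + R))
y(h) = 2*h*(h + (-2 + h)*(5 - 2/h)) (y(h) = (h + (5 - 2/h)*(-2 + h))*(h + h) = (h + (-2 + h)*(5 - 2/h))*(2*h) = 2*h*(h + (-2 + h)*(5 - 2/h)))
417794 + y(-161) = 417794 + (8 - 24*(-161) + 12*(-161)**2) = 417794 + (8 + 3864 + 12*25921) = 417794 + (8 + 3864 + 311052) = 417794 + 314924 = 732718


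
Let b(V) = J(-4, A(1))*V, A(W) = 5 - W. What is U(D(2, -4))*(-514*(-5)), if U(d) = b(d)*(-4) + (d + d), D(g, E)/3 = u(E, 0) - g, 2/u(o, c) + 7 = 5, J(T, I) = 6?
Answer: 508860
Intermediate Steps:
u(o, c) = -1 (u(o, c) = 2/(-7 + 5) = 2/(-2) = 2*(-½) = -1)
D(g, E) = -3 - 3*g (D(g, E) = 3*(-1 - g) = -3 - 3*g)
b(V) = 6*V
U(d) = -22*d (U(d) = (6*d)*(-4) + (d + d) = -24*d + 2*d = -22*d)
U(D(2, -4))*(-514*(-5)) = (-22*(-3 - 3*2))*(-514*(-5)) = -22*(-3 - 6)*2570 = -22*(-9)*2570 = 198*2570 = 508860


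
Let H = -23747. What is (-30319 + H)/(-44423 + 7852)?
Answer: 54066/36571 ≈ 1.4784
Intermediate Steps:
(-30319 + H)/(-44423 + 7852) = (-30319 - 23747)/(-44423 + 7852) = -54066/(-36571) = -54066*(-1/36571) = 54066/36571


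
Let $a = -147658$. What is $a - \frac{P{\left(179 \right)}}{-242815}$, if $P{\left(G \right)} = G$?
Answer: $- \frac{35853577091}{242815} \approx -1.4766 \cdot 10^{5}$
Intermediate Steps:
$a - \frac{P{\left(179 \right)}}{-242815} = -147658 - \frac{179}{-242815} = -147658 - 179 \left(- \frac{1}{242815}\right) = -147658 - - \frac{179}{242815} = -147658 + \frac{179}{242815} = - \frac{35853577091}{242815}$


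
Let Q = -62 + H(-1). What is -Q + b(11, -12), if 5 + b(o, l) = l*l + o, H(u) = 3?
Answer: 209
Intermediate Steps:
b(o, l) = -5 + o + l² (b(o, l) = -5 + (l*l + o) = -5 + (l² + o) = -5 + (o + l²) = -5 + o + l²)
Q = -59 (Q = -62 + 3 = -59)
-Q + b(11, -12) = -1*(-59) + (-5 + 11 + (-12)²) = 59 + (-5 + 11 + 144) = 59 + 150 = 209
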